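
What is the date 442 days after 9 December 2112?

+365 (one year) → Dec 9, 2113 (77 left).
Dec has 31 days: +23 → Jan 1, 2114 (54 left).
Jan has 31 days: +31 → Feb 1, 2114 (23 left).
+23 → Feb 24, 2114.

February 24, 2114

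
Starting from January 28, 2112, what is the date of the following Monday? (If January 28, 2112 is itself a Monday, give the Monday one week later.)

Jan 28, 2112 is a Thursday.
From Thursday to the next Monday is 4 days.
Jan 28, 2112 + 4 = Feb 1, 2112.

February 1, 2112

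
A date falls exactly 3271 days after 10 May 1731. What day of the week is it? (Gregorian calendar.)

May 10, 1731 is a Thursday.
3271 mod 7 = 2, so 3271 days after a Thursday is Thursday + 2 = Saturday.

Saturday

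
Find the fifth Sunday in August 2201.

August 1, 2201 is a Saturday.
The first Sunday is therefore August 2 (1 days later).
The fifth Sunday is 2 + 4×7 = August 30.

August 30, 2201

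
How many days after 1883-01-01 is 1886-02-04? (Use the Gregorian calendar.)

Jan 1, 1883 → Jan 1, 1884: 365 days.
Jan 1, 1884 → Jan 1, 1885: 366 days (Feb 29, 1884 is in that span).
Jan 1, 1885 → Feb 1, 1885: 31 days (January has 31).
Feb 1, 1885 → Mar 1, 1885: 28 days (February has 28).
Mar 1, 1885 → Apr 1, 1885: 31 days (March has 31).
Apr 1, 1885 → May 1, 1885: 30 days (April has 30).
May 1, 1885 → Jun 1, 1885: 31 days (May has 31).
Jun 1, 1885 → Jul 1, 1885: 30 days (June has 30).
Jul 1, 1885 → Aug 1, 1885: 31 days (July has 31).
Aug 1, 1885 → Sep 1, 1885: 31 days (August has 31).
Sep 1, 1885 → Oct 1, 1885: 30 days (September has 30).
Oct 1, 1885 → Nov 1, 1885: 31 days (October has 31).
Nov 1, 1885 → Dec 1, 1885: 30 days (November has 30).
Dec 1, 1885 → Jan 1, 1886: 31 days (December has 31).
Jan 1, 1886 → Feb 1, 1886: 31 days (January has 31).
Feb 1, 1886 → Feb 4, 1886: 3 days.
Total: 1130 days.

1130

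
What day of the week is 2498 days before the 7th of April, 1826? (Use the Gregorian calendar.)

Saturday

Apr 7, 1826 is a Friday.
2498 mod 7 = 6, so 2498 days before a Friday is Friday − 6 = Saturday.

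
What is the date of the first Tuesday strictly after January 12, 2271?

Jan 12, 2271 is a Thursday.
From Thursday to the next Tuesday is 5 days.
Jan 12, 2271 + 5 = Jan 17, 2271.

January 17, 2271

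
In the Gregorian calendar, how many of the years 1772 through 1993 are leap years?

54

Multiples of 4 in [1772,1993]: 56.
Of those, multiples of 100: 2 (not leap unless ÷400).
Multiples of 400: 0.
Leap years = 56 − 2 + 0 = 54.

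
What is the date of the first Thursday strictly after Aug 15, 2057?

August 16, 2057

Aug 15, 2057 is a Wednesday.
From Wednesday to the next Thursday is 1 day.
Aug 15, 2057 + 1 = Aug 16, 2057.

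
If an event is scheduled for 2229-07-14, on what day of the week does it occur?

Tuesday

Doomsday rule: the anchor day for the 2200s is Friday. For year 29: 29÷12 = 2 r 5, and 5÷4 = 1, so 2+5+1 = 8.
Friday + 8 ≡ Saturday — that's 2229's doomsday.
In July the doomsday date is Jul 11.
Jul 14 is 3 days after Jul 11; 3 mod 7 = 3, so Saturday + 3 = Tuesday.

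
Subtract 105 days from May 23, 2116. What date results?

February 8, 2116

−23 → Apr 30, 2116 (end of Apr, 30 days; 82 left).
−30 → Mar 31, 2116 (end of Mar, 31 days; 52 left).
−31 → Feb 29, 2116 (end of Feb, 29 days; 21 left).
−21 → Feb 8, 2116.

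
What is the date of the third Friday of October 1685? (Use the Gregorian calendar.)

October 19, 1685

October 1, 1685 is a Monday.
The first Friday is therefore October 5 (4 days later).
The third Friday is 5 + 2×7 = October 19.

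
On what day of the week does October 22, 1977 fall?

January 1, 1977 is a Saturday.
Jan 1, 1977 → Feb 1, 1977: 31 days (January has 31).
Feb 1, 1977 → Mar 1, 1977: 28 days (February has 28).
Mar 1, 1977 → Apr 1, 1977: 31 days (March has 31).
Apr 1, 1977 → May 1, 1977: 30 days (April has 30).
May 1, 1977 → Jun 1, 1977: 31 days (May has 31).
Jun 1, 1977 → Jul 1, 1977: 30 days (June has 30).
Jul 1, 1977 → Aug 1, 1977: 31 days (July has 31).
Aug 1, 1977 → Sep 1, 1977: 31 days (August has 31).
Sep 1, 1977 → Oct 1, 1977: 30 days (September has 30).
Oct 1, 1977 → Oct 22, 1977: 21 days.
Total: 294 days.
294 mod 7 = 0, so Saturday + 0 = Saturday.

Saturday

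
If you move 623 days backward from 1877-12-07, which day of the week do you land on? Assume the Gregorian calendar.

Friday

First find the weekday of Dec 7, 1877. Doomsday rule: the anchor day for the 1800s is Friday. For year 77: 77÷12 = 6 r 5, and 5÷4 = 1, so 6+5+1 = 12.
Friday + 12 ≡ Wednesday — that's 1877's doomsday.
In December the doomsday date is Dec 12.
Dec 7 is 5 days before Dec 12; 5 mod 7 = 5, so Wednesday − 5 = Friday.
623 mod 7 = 0, so 623 days before a Friday is Friday − 0 = Friday.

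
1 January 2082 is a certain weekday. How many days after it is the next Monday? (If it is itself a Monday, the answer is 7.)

4

Jan 1, 2082 is a Thursday.
From Thursday to the next Monday is 4 days.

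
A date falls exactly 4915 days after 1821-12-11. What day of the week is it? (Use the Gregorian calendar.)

First find the weekday of Dec 11, 1821. Doomsday rule: the anchor day for the 1800s is Friday. For year 21: 21÷12 = 1 r 9, and 9÷4 = 2, so 1+9+2 = 12.
Friday + 12 ≡ Wednesday — that's 1821's doomsday.
In December the doomsday date is Dec 12.
Dec 11 is 1 day before Dec 12; 1 mod 7 = 1, so Wednesday − 1 = Tuesday.
4915 mod 7 = 1, so 4915 days after a Tuesday is Tuesday + 1 = Wednesday.

Wednesday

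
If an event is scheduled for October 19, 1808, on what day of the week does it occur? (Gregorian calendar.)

Wednesday

Doomsday rule: the anchor day for the 1800s is Friday. For year 08: 8÷12 = 0 r 8, and 8÷4 = 2, so 0+8+2 = 10.
Friday + 10 ≡ Monday — that's 1808's doomsday.
In October the doomsday date is Oct 10.
Oct 19 is 9 days after Oct 10; 9 mod 7 = 2, so Monday + 2 = Wednesday.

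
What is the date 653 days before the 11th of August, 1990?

October 27, 1988

−365 (one year) → Aug 11, 1989 (288 left).
−11 → Jul 31, 1989 (end of Jul, 31 days; 277 left).
−31 → Jun 30, 1989 (end of Jun, 30 days; 246 left).
−30 → May 31, 1989 (end of May, 31 days; 216 left).
−31 → Apr 30, 1989 (end of Apr, 30 days; 185 left).
−30 → Mar 31, 1989 (end of Mar, 31 days; 155 left).
−31 → Feb 28, 1989 (end of Feb, 28 days; 124 left).
−28 → Jan 31, 1989 (end of Jan, 31 days; 96 left).
−31 → Dec 31, 1988 (end of Dec, 31 days; 65 left).
−31 → Nov 30, 1988 (end of Nov, 30 days; 34 left).
−30 → Oct 31, 1988 (end of Oct, 31 days; 4 left).
−4 → Oct 27, 1988.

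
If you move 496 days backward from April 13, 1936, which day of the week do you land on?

Tuesday

First find the weekday of Apr 13, 1936. Doomsday rule: the anchor day for the 1900s is Wednesday. For year 36: 36÷12 = 3 r 0, and 0÷4 = 0, so 3+0+0 = 3.
Wednesday + 3 ≡ Saturday — that's 1936's doomsday.
In April the doomsday date is Apr 4.
Apr 13 is 9 days after Apr 4; 9 mod 7 = 2, so Saturday + 2 = Monday.
496 mod 7 = 6, so 496 days before a Monday is Monday − 6 = Tuesday.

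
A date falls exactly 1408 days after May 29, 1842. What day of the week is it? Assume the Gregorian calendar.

May 29, 1842 is a Sunday.
1408 mod 7 = 1, so 1408 days after a Sunday is Sunday + 1 = Monday.

Monday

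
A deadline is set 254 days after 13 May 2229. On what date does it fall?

May has 31 days: +19 → Jun 1, 2229 (235 left).
Jun has 30 days: +30 → Jul 1, 2229 (205 left).
Jul has 31 days: +31 → Aug 1, 2229 (174 left).
Aug has 31 days: +31 → Sep 1, 2229 (143 left).
Sep has 30 days: +30 → Oct 1, 2229 (113 left).
Oct has 31 days: +31 → Nov 1, 2229 (82 left).
Nov has 30 days: +30 → Dec 1, 2229 (52 left).
Dec has 31 days: +31 → Jan 1, 2230 (21 left).
+21 → Jan 22, 2230.

January 22, 2230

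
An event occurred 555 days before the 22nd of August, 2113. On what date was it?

−365 (one year) → Aug 22, 2112 (190 left).
−22 → Jul 31, 2112 (end of Jul, 31 days; 168 left).
−31 → Jun 30, 2112 (end of Jun, 30 days; 137 left).
−30 → May 31, 2112 (end of May, 31 days; 107 left).
−31 → Apr 30, 2112 (end of Apr, 30 days; 76 left).
−30 → Mar 31, 2112 (end of Mar, 31 days; 46 left).
−31 → Feb 29, 2112 (end of Feb, 29 days; 15 left).
−15 → Feb 14, 2112.

February 14, 2112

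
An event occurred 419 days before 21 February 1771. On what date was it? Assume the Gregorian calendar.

December 29, 1769

−365 (one year) → Feb 21, 1770 (54 left).
−21 → Jan 31, 1770 (end of Jan, 31 days; 33 left).
−31 → Dec 31, 1769 (end of Dec, 31 days; 2 left).
−2 → Dec 29, 1769.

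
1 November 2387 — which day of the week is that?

Doomsday rule: the anchor day for the 2300s is Wednesday. For year 87: 87÷12 = 7 r 3, and 3÷4 = 0, so 7+3+0 = 10.
Wednesday + 10 ≡ Saturday — that's 2387's doomsday.
In November the doomsday date is Nov 7.
Nov 1 is 6 days before Nov 7; 6 mod 7 = 6, so Saturday − 6 = Sunday.

Sunday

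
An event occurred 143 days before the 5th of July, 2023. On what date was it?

−5 → Jun 30, 2023 (end of Jun, 30 days; 138 left).
−30 → May 31, 2023 (end of May, 31 days; 108 left).
−31 → Apr 30, 2023 (end of Apr, 30 days; 77 left).
−30 → Mar 31, 2023 (end of Mar, 31 days; 47 left).
−31 → Feb 28, 2023 (end of Feb, 28 days; 16 left).
−16 → Feb 12, 2023.

February 12, 2023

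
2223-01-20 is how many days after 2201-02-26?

7998

Feb 26, 2201 → Feb 26, 2202: 365 days.
Feb 26, 2202 → Feb 26, 2203: 365 days.
Feb 26, 2203 → Feb 26, 2204: 365 days.
Feb 26, 2204 → Feb 26, 2205: 366 days (Feb 29, 2204 is in that span).
Feb 26, 2205 → Feb 26, 2206: 365 days.
Feb 26, 2206 → Feb 26, 2207: 365 days.
Feb 26, 2207 → Feb 26, 2208: 365 days.
Feb 26, 2208 → Feb 26, 2209: 366 days (Feb 29, 2208 is in that span).
Feb 26, 2209 → Feb 26, 2210: 365 days.
Feb 26, 2210 → Feb 26, 2211: 365 days.
Feb 26, 2211 → Feb 26, 2212: 365 days.
Feb 26, 2212 → Feb 26, 2213: 366 days (Feb 29, 2212 is in that span).
Feb 26, 2213 → Feb 26, 2214: 365 days.
Feb 26, 2214 → Feb 26, 2215: 365 days.
Feb 26, 2215 → Feb 26, 2216: 365 days.
Feb 26, 2216 → Feb 26, 2217: 366 days (Feb 29, 2216 is in that span).
Feb 26, 2217 → Feb 26, 2218: 365 days.
Feb 26, 2218 → Feb 26, 2219: 365 days.
Feb 26, 2219 → Feb 26, 2220: 365 days.
Feb 26, 2220 → Feb 26, 2221: 366 days (Feb 29, 2220 is in that span).
Feb 26, 2221 → Feb 26, 2222: 365 days.
Feb 26, 2222 → Mar 26, 2222: 28 days (February has 28).
Mar 26, 2222 → Apr 26, 2222: 31 days (March has 31).
Apr 26, 2222 → May 26, 2222: 30 days (April has 30).
May 26, 2222 → Jun 26, 2222: 31 days (May has 31).
Jun 26, 2222 → Jul 26, 2222: 30 days (June has 30).
Jul 26, 2222 → Aug 26, 2222: 31 days (July has 31).
Aug 26, 2222 → Sep 26, 2222: 31 days (August has 31).
Sep 26, 2222 → Oct 26, 2222: 30 days (September has 30).
Oct 26, 2222 → Nov 26, 2222: 31 days (October has 31).
Nov 26, 2222 → Dec 26, 2222: 30 days (November has 30).
Dec 26, 2222 → Jan 20, 2223: 25 days.
Total: 7998 days.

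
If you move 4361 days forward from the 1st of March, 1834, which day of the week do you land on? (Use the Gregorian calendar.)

Saturday

Mar 1, 1834 is a Saturday.
4361 mod 7 = 0, so 4361 days after a Saturday is Saturday + 0 = Saturday.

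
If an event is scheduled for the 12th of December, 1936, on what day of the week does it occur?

Doomsday rule: the anchor day for the 1900s is Wednesday. For year 36: 36÷12 = 3 r 0, and 0÷4 = 0, so 3+0+0 = 3.
Wednesday + 3 ≡ Saturday — that's 1936's doomsday.
In December the doomsday date is Dec 12.
Dec 12 is the doomsday itself: Saturday.

Saturday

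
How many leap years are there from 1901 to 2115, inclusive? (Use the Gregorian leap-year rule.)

52

Multiples of 4 in [1901,2115]: 53.
Of those, multiples of 100: 2 (not leap unless ÷400).
Multiples of 400: 1.
Leap years = 53 − 2 + 1 = 52.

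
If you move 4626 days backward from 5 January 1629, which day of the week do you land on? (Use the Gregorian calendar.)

Saturday

Jan 5, 1629 is a Friday.
4626 mod 7 = 6, so 4626 days before a Friday is Friday − 6 = Saturday.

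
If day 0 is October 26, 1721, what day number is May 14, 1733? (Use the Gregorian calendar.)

Oct 26, 1721 → Oct 26, 1722: 365 days.
Oct 26, 1722 → Oct 26, 1723: 365 days.
Oct 26, 1723 → Oct 26, 1724: 366 days (Feb 29, 1724 is in that span).
Oct 26, 1724 → Oct 26, 1725: 365 days.
Oct 26, 1725 → Oct 26, 1726: 365 days.
Oct 26, 1726 → Oct 26, 1727: 365 days.
Oct 26, 1727 → Oct 26, 1728: 366 days (Feb 29, 1728 is in that span).
Oct 26, 1728 → Oct 26, 1729: 365 days.
Oct 26, 1729 → Oct 26, 1730: 365 days.
Oct 26, 1730 → Oct 26, 1731: 365 days.
Oct 26, 1731 → Oct 26, 1732: 366 days (Feb 29, 1732 is in that span).
Oct 26, 1732 → Nov 26, 1732: 31 days (October has 31).
Nov 26, 1732 → Dec 26, 1732: 30 days (November has 30).
Dec 26, 1732 → Jan 26, 1733: 31 days (December has 31).
Jan 26, 1733 → Feb 26, 1733: 31 days (January has 31).
Feb 26, 1733 → Mar 26, 1733: 28 days (February has 28).
Mar 26, 1733 → Apr 26, 1733: 31 days (March has 31).
Apr 26, 1733 → May 14, 1733: 18 days.
Total: 4218 days.

4218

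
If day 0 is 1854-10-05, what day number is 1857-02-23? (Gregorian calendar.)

Oct 5, 1854 → Oct 5, 1855: 365 days.
Oct 5, 1855 → Oct 5, 1856: 366 days (Feb 29, 1856 is in that span).
Oct 5, 1856 → Nov 5, 1856: 31 days (October has 31).
Nov 5, 1856 → Dec 5, 1856: 30 days (November has 30).
Dec 5, 1856 → Jan 5, 1857: 31 days (December has 31).
Jan 5, 1857 → Feb 5, 1857: 31 days (January has 31).
Feb 5, 1857 → Feb 23, 1857: 18 days.
Total: 872 days.

872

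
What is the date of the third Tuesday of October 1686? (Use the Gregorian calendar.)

October 1, 1686 is a Tuesday.
The first Tuesday is therefore October 1 (same day).
The third Tuesday is 1 + 2×7 = October 15.

October 15, 1686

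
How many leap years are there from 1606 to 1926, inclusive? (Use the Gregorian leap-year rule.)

77

Multiples of 4 in [1606,1926]: 80.
Of those, multiples of 100: 3 (not leap unless ÷400).
Multiples of 400: 0.
Leap years = 80 − 3 + 0 = 77.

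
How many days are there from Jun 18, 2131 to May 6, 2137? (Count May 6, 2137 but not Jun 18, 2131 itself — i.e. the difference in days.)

Jun 18, 2131 → Jun 18, 2132: 366 days (Feb 29, 2132 is in that span).
Jun 18, 2132 → Jun 18, 2133: 365 days.
Jun 18, 2133 → Jun 18, 2134: 365 days.
Jun 18, 2134 → Jun 18, 2135: 365 days.
Jun 18, 2135 → Jun 18, 2136: 366 days (Feb 29, 2136 is in that span).
Jun 18, 2136 → Jul 18, 2136: 30 days (June has 30).
Jul 18, 2136 → Aug 18, 2136: 31 days (July has 31).
Aug 18, 2136 → Sep 18, 2136: 31 days (August has 31).
Sep 18, 2136 → Oct 18, 2136: 30 days (September has 30).
Oct 18, 2136 → Nov 18, 2136: 31 days (October has 31).
Nov 18, 2136 → Dec 18, 2136: 30 days (November has 30).
Dec 18, 2136 → Jan 18, 2137: 31 days (December has 31).
Jan 18, 2137 → Feb 18, 2137: 31 days (January has 31).
Feb 18, 2137 → Mar 18, 2137: 28 days (February has 28).
Mar 18, 2137 → Apr 18, 2137: 31 days (March has 31).
Apr 18, 2137 → May 6, 2137: 18 days.
Total: 2149 days.

2149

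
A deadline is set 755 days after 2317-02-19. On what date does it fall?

March 16, 2319

+365 (one year) → Feb 19, 2318 (390 left).
Feb has 28 days: +10 → Mar 1, 2318 (380 left).
Mar has 31 days: +31 → Apr 1, 2318 (349 left).
Apr has 30 days: +30 → May 1, 2318 (319 left).
May has 31 days: +31 → Jun 1, 2318 (288 left).
Jun has 30 days: +30 → Jul 1, 2318 (258 left).
Jul has 31 days: +31 → Aug 1, 2318 (227 left).
Aug has 31 days: +31 → Sep 1, 2318 (196 left).
Sep has 30 days: +30 → Oct 1, 2318 (166 left).
Oct has 31 days: +31 → Nov 1, 2318 (135 left).
Nov has 30 days: +30 → Dec 1, 2318 (105 left).
Dec has 31 days: +31 → Jan 1, 2319 (74 left).
Jan has 31 days: +31 → Feb 1, 2319 (43 left).
Feb has 28 days: +28 → Mar 1, 2319 (15 left).
+15 → Mar 16, 2319.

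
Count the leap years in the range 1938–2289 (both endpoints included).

Multiples of 4 in [1938,2289]: 88.
Of those, multiples of 100: 3 (not leap unless ÷400).
Multiples of 400: 1.
Leap years = 88 − 3 + 1 = 86.

86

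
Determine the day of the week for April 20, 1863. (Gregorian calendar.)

Doomsday rule: the anchor day for the 1800s is Friday. For year 63: 63÷12 = 5 r 3, and 3÷4 = 0, so 5+3+0 = 8.
Friday + 8 ≡ Saturday — that's 1863's doomsday.
In April the doomsday date is Apr 4.
Apr 20 is 16 days after Apr 4; 16 mod 7 = 2, so Saturday + 2 = Monday.

Monday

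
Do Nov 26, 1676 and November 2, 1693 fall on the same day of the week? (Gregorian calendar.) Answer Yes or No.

From Nov 26, 1676 to Nov 2, 1693 is 6185 days.
6185 mod 7 = 4, so they are different weekdays.
(Nov 26, 1676 is a Thursday; Nov 2, 1693 is a Monday.)

No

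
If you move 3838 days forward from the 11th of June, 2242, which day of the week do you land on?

Monday

Jun 11, 2242 is a Saturday.
3838 mod 7 = 2, so 3838 days after a Saturday is Saturday + 2 = Monday.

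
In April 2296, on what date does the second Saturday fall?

April 11, 2296

April 1, 2296 is a Wednesday.
The first Saturday is therefore April 4 (3 days later).
The second Saturday is 4 + 1×7 = April 11.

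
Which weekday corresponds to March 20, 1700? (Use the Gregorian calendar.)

Saturday

Doomsday rule: the anchor day for the 1700s is Sunday. For year 00: 0÷12 = 0 r 0, and 0÷4 = 0, so 0+0+0 = 0.
Sunday + 0 ≡ Sunday — that's 1700's doomsday.
In March the doomsday date is Mar 14.
Mar 20 is 6 days after Mar 14; 6 mod 7 = 6, so Sunday + 6 = Saturday.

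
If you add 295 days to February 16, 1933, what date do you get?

Feb has 28 days: +13 → Mar 1, 1933 (282 left).
Mar has 31 days: +31 → Apr 1, 1933 (251 left).
Apr has 30 days: +30 → May 1, 1933 (221 left).
May has 31 days: +31 → Jun 1, 1933 (190 left).
Jun has 30 days: +30 → Jul 1, 1933 (160 left).
Jul has 31 days: +31 → Aug 1, 1933 (129 left).
Aug has 31 days: +31 → Sep 1, 1933 (98 left).
Sep has 30 days: +30 → Oct 1, 1933 (68 left).
Oct has 31 days: +31 → Nov 1, 1933 (37 left).
Nov has 30 days: +30 → Dec 1, 1933 (7 left).
+7 → Dec 8, 1933.

December 8, 1933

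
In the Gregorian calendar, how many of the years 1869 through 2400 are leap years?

Multiples of 4 in [1869,2400]: 133.
Of those, multiples of 100: 6 (not leap unless ÷400).
Multiples of 400: 2.
Leap years = 133 − 6 + 2 = 129.

129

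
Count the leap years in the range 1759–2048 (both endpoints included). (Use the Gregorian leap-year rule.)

Multiples of 4 in [1759,2048]: 73.
Of those, multiples of 100: 3 (not leap unless ÷400).
Multiples of 400: 1.
Leap years = 73 − 3 + 1 = 71.

71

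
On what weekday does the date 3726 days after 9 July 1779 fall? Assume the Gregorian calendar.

Sunday

Jul 9, 1779 is a Friday.
3726 mod 7 = 2, so 3726 days after a Friday is Friday + 2 = Sunday.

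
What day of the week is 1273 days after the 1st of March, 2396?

First find the weekday of Mar 1, 2396. Doomsday rule: the anchor day for the 2300s is Wednesday. For year 96: 96÷12 = 8 r 0, and 0÷4 = 0, so 8+0+0 = 8.
Wednesday + 8 ≡ Thursday — that's 2396's doomsday.
In March the doomsday date is Mar 14.
Mar 1 is 13 days before Mar 14; 13 mod 7 = 6, so Thursday − 6 = Friday.
1273 mod 7 = 6, so 1273 days after a Friday is Friday + 6 = Thursday.

Thursday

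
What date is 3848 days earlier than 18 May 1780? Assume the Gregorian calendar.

−366 (one year; includes Feb 29, 1780) → May 18, 1779 (3482 left).
−365 (one year) → May 18, 1778 (3117 left).
−365 (one year) → May 18, 1777 (2752 left).
−365 (one year) → May 18, 1776 (2387 left).
−366 (one year; includes Feb 29, 1776) → May 18, 1775 (2021 left).
−365 (one year) → May 18, 1774 (1656 left).
−365 (one year) → May 18, 1773 (1291 left).
−365 (one year) → May 18, 1772 (926 left).
−366 (one year; includes Feb 29, 1772) → May 18, 1771 (560 left).
−365 (one year) → May 18, 1770 (195 left).
−18 → Apr 30, 1770 (end of Apr, 30 days; 177 left).
−30 → Mar 31, 1770 (end of Mar, 31 days; 147 left).
−31 → Feb 28, 1770 (end of Feb, 28 days; 116 left).
−28 → Jan 31, 1770 (end of Jan, 31 days; 88 left).
−31 → Dec 31, 1769 (end of Dec, 31 days; 57 left).
−31 → Nov 30, 1769 (end of Nov, 30 days; 26 left).
−26 → Nov 4, 1769.

November 4, 1769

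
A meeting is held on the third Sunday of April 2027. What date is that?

April 1, 2027 is a Thursday.
The first Sunday is therefore April 4 (3 days later).
The third Sunday is 4 + 2×7 = April 18.

April 18, 2027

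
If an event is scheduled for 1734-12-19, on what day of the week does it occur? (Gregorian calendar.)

Doomsday rule: the anchor day for the 1700s is Sunday. For year 34: 34÷12 = 2 r 10, and 10÷4 = 2, so 2+10+2 = 14.
Sunday + 14 ≡ Sunday — that's 1734's doomsday.
In December the doomsday date is Dec 12.
Dec 19 is 7 days after Dec 12; 7 mod 7 = 0, so Sunday + 0 = Sunday.

Sunday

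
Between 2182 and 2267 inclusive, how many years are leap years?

Multiples of 4 in [2182,2267]: 21.
Of those, multiples of 100: 1 (not leap unless ÷400).
Multiples of 400: 0.
Leap years = 21 − 1 + 0 = 20.

20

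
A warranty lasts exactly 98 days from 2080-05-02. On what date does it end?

May has 31 days: +30 → Jun 1, 2080 (68 left).
Jun has 30 days: +30 → Jul 1, 2080 (38 left).
Jul has 31 days: +31 → Aug 1, 2080 (7 left).
+7 → Aug 8, 2080.

August 8, 2080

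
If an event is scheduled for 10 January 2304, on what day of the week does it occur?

Sunday

Doomsday rule: the anchor day for the 2300s is Wednesday. For year 04: 4÷12 = 0 r 4, and 4÷4 = 1, so 0+4+1 = 5.
Wednesday + 5 ≡ Monday — that's 2304's doomsday.
In January the doomsday date is Jan 4 (2304 is a leap year (divisible by 4)).
Jan 10 is 6 days after Jan 4; 6 mod 7 = 6, so Monday + 6 = Sunday.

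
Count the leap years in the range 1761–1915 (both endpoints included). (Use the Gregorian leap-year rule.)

Multiples of 4 in [1761,1915]: 38.
Of those, multiples of 100: 2 (not leap unless ÷400).
Multiples of 400: 0.
Leap years = 38 − 2 + 0 = 36.

36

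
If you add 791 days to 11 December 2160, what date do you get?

February 10, 2163

+365 (one year) → Dec 11, 2161 (426 left).
+365 (one year) → Dec 11, 2162 (61 left).
Dec has 31 days: +21 → Jan 1, 2163 (40 left).
Jan has 31 days: +31 → Feb 1, 2163 (9 left).
+9 → Feb 10, 2163.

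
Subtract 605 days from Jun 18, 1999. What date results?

October 21, 1997

−365 (one year) → Jun 18, 1998 (240 left).
−18 → May 31, 1998 (end of May, 31 days; 222 left).
−31 → Apr 30, 1998 (end of Apr, 30 days; 191 left).
−30 → Mar 31, 1998 (end of Mar, 31 days; 161 left).
−31 → Feb 28, 1998 (end of Feb, 28 days; 130 left).
−28 → Jan 31, 1998 (end of Jan, 31 days; 102 left).
−31 → Dec 31, 1997 (end of Dec, 31 days; 71 left).
−31 → Nov 30, 1997 (end of Nov, 30 days; 40 left).
−30 → Oct 31, 1997 (end of Oct, 31 days; 10 left).
−10 → Oct 21, 1997.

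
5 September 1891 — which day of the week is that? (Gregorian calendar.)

Doomsday rule: the anchor day for the 1800s is Friday. For year 91: 91÷12 = 7 r 7, and 7÷4 = 1, so 7+7+1 = 15.
Friday + 15 ≡ Saturday — that's 1891's doomsday.
In September the doomsday date is Sep 5.
Sep 5 is the doomsday itself: Saturday.

Saturday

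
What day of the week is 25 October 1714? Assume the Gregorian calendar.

Doomsday rule: the anchor day for the 1700s is Sunday. For year 14: 14÷12 = 1 r 2, and 2÷4 = 0, so 1+2+0 = 3.
Sunday + 3 ≡ Wednesday — that's 1714's doomsday.
In October the doomsday date is Oct 10.
Oct 25 is 15 days after Oct 10; 15 mod 7 = 1, so Wednesday + 1 = Thursday.

Thursday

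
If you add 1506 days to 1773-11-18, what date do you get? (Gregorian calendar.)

January 2, 1778

+365 (one year) → Nov 18, 1774 (1141 left).
+365 (one year) → Nov 18, 1775 (776 left).
+366 (one year; includes Feb 29, 1776) → Nov 18, 1776 (410 left).
+365 (one year) → Nov 18, 1777 (45 left).
Nov has 30 days: +13 → Dec 1, 1777 (32 left).
Dec has 31 days: +31 → Jan 1, 1778 (1 left).
+1 → Jan 2, 1778.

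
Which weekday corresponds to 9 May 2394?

Doomsday rule: the anchor day for the 2300s is Wednesday. For year 94: 94÷12 = 7 r 10, and 10÷4 = 2, so 7+10+2 = 19.
Wednesday + 19 ≡ Monday — that's 2394's doomsday.
In May the doomsday date is May 9.
May 9 is the doomsday itself: Monday.

Monday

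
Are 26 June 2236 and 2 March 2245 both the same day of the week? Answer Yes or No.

Yes

From Jun 26, 2236 to Mar 2, 2245 is 3171 days.
3171 mod 7 = 0, so they are the same weekday.
(Jun 26, 2236 is a Sunday; Mar 2, 2245 is a Sunday.)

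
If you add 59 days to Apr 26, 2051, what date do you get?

Apr has 30 days: +5 → May 1, 2051 (54 left).
May has 31 days: +31 → Jun 1, 2051 (23 left).
+23 → Jun 24, 2051.

June 24, 2051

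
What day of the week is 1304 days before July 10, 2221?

Sunday

First find the weekday of Jul 10, 2221. Doomsday rule: the anchor day for the 2200s is Friday. For year 21: 21÷12 = 1 r 9, and 9÷4 = 2, so 1+9+2 = 12.
Friday + 12 ≡ Wednesday — that's 2221's doomsday.
In July the doomsday date is Jul 11.
Jul 10 is 1 day before Jul 11; 1 mod 7 = 1, so Wednesday − 1 = Tuesday.
1304 mod 7 = 2, so 1304 days before a Tuesday is Tuesday − 2 = Sunday.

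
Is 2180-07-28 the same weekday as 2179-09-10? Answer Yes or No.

Yes

From Sep 10, 2179 to Jul 28, 2180 is 322 days.
322 mod 7 = 0, so they are the same weekday.
(Sep 10, 2179 is a Friday; Jul 28, 2180 is a Friday.)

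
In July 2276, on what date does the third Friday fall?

July 21, 2276

July 1, 2276 is a Saturday.
The first Friday is therefore July 7 (6 days later).
The third Friday is 7 + 2×7 = July 21.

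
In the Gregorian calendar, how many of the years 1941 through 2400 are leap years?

112

Multiples of 4 in [1941,2400]: 115.
Of those, multiples of 100: 5 (not leap unless ÷400).
Multiples of 400: 2.
Leap years = 115 − 5 + 2 = 112.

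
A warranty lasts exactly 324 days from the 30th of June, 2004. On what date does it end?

Jun has 30 days: +1 → Jul 1, 2004 (323 left).
Jul has 31 days: +31 → Aug 1, 2004 (292 left).
Aug has 31 days: +31 → Sep 1, 2004 (261 left).
Sep has 30 days: +30 → Oct 1, 2004 (231 left).
Oct has 31 days: +31 → Nov 1, 2004 (200 left).
Nov has 30 days: +30 → Dec 1, 2004 (170 left).
Dec has 31 days: +31 → Jan 1, 2005 (139 left).
Jan has 31 days: +31 → Feb 1, 2005 (108 left).
Feb has 28 days: +28 → Mar 1, 2005 (80 left).
Mar has 31 days: +31 → Apr 1, 2005 (49 left).
Apr has 30 days: +30 → May 1, 2005 (19 left).
+19 → May 20, 2005.

May 20, 2005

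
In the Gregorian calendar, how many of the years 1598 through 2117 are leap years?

126

Multiples of 4 in [1598,2117]: 130.
Of those, multiples of 100: 6 (not leap unless ÷400).
Multiples of 400: 2.
Leap years = 130 − 6 + 2 = 126.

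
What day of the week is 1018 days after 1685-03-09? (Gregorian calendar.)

First find the weekday of Mar 9, 1685. Doomsday rule: the anchor day for the 1600s is Tuesday. For year 85: 85÷12 = 7 r 1, and 1÷4 = 0, so 7+1+0 = 8.
Tuesday + 8 ≡ Wednesday — that's 1685's doomsday.
In March the doomsday date is Mar 14.
Mar 9 is 5 days before Mar 14; 5 mod 7 = 5, so Wednesday − 5 = Friday.
1018 mod 7 = 3, so 1018 days after a Friday is Friday + 3 = Monday.

Monday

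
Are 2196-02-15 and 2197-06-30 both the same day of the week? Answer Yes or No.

From Feb 15, 2196 to Jun 30, 2197 is 501 days.
501 mod 7 = 4, so they are different weekdays.
(Feb 15, 2196 is a Monday; Jun 30, 2197 is a Friday.)

No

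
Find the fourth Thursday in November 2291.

November 1, 2291 is a Sunday.
The first Thursday is therefore November 5 (4 days later).
The fourth Thursday is 5 + 3×7 = November 26.

November 26, 2291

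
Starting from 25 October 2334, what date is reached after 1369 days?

+365 (one year) → Oct 25, 2335 (1004 left).
+366 (one year; includes Feb 29, 2336) → Oct 25, 2336 (638 left).
+365 (one year) → Oct 25, 2337 (273 left).
Oct has 31 days: +7 → Nov 1, 2337 (266 left).
Nov has 30 days: +30 → Dec 1, 2337 (236 left).
Dec has 31 days: +31 → Jan 1, 2338 (205 left).
Jan has 31 days: +31 → Feb 1, 2338 (174 left).
Feb has 28 days: +28 → Mar 1, 2338 (146 left).
Mar has 31 days: +31 → Apr 1, 2338 (115 left).
Apr has 30 days: +30 → May 1, 2338 (85 left).
May has 31 days: +31 → Jun 1, 2338 (54 left).
Jun has 30 days: +30 → Jul 1, 2338 (24 left).
+24 → Jul 25, 2338.

July 25, 2338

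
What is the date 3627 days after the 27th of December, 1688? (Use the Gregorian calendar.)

+365 (one year) → Dec 27, 1689 (3262 left).
+365 (one year) → Dec 27, 1690 (2897 left).
+365 (one year) → Dec 27, 1691 (2532 left).
+366 (one year; includes Feb 29, 1692) → Dec 27, 1692 (2166 left).
+365 (one year) → Dec 27, 1693 (1801 left).
+365 (one year) → Dec 27, 1694 (1436 left).
+365 (one year) → Dec 27, 1695 (1071 left).
+366 (one year; includes Feb 29, 1696) → Dec 27, 1696 (705 left).
+365 (one year) → Dec 27, 1697 (340 left).
Dec has 31 days: +5 → Jan 1, 1698 (335 left).
Jan has 31 days: +31 → Feb 1, 1698 (304 left).
Feb has 28 days: +28 → Mar 1, 1698 (276 left).
Mar has 31 days: +31 → Apr 1, 1698 (245 left).
Apr has 30 days: +30 → May 1, 1698 (215 left).
May has 31 days: +31 → Jun 1, 1698 (184 left).
Jun has 30 days: +30 → Jul 1, 1698 (154 left).
Jul has 31 days: +31 → Aug 1, 1698 (123 left).
Aug has 31 days: +31 → Sep 1, 1698 (92 left).
Sep has 30 days: +30 → Oct 1, 1698 (62 left).
Oct has 31 days: +31 → Nov 1, 1698 (31 left).
Nov has 30 days: +30 → Dec 1, 1698 (1 left).
+1 → Dec 2, 1698.

December 2, 1698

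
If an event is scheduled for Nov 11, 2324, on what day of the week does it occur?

Tuesday

Doomsday rule: the anchor day for the 2300s is Wednesday. For year 24: 24÷12 = 2 r 0, and 0÷4 = 0, so 2+0+0 = 2.
Wednesday + 2 ≡ Friday — that's 2324's doomsday.
In November the doomsday date is Nov 7.
Nov 11 is 4 days after Nov 7; 4 mod 7 = 4, so Friday + 4 = Tuesday.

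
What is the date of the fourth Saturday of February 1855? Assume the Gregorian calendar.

February 24, 1855

February 1, 1855 is a Thursday.
The first Saturday is therefore February 3 (2 days later).
The fourth Saturday is 3 + 3×7 = February 24.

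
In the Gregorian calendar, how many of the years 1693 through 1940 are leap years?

59

Multiples of 4 in [1693,1940]: 62.
Of those, multiples of 100: 3 (not leap unless ÷400).
Multiples of 400: 0.
Leap years = 62 − 3 + 0 = 59.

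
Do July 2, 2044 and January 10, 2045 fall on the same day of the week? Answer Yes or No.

From Jul 2, 2044 to Jan 10, 2045 is 192 days.
192 mod 7 = 3, so they are different weekdays.
(Jul 2, 2044 is a Saturday; Jan 10, 2045 is a Tuesday.)

No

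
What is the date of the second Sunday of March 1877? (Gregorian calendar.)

March 1, 1877 is a Thursday.
The first Sunday is therefore March 4 (3 days later).
The second Sunday is 4 + 1×7 = March 11.

March 11, 1877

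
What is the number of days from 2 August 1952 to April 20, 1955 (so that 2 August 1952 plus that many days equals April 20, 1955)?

991

Aug 2, 1952 → Aug 2, 1953: 365 days.
Aug 2, 1953 → Aug 2, 1954: 365 days.
Aug 2, 1954 → Sep 2, 1954: 31 days (August has 31).
Sep 2, 1954 → Oct 2, 1954: 30 days (September has 30).
Oct 2, 1954 → Nov 2, 1954: 31 days (October has 31).
Nov 2, 1954 → Dec 2, 1954: 30 days (November has 30).
Dec 2, 1954 → Jan 2, 1955: 31 days (December has 31).
Jan 2, 1955 → Feb 2, 1955: 31 days (January has 31).
Feb 2, 1955 → Mar 2, 1955: 28 days (February has 28).
Mar 2, 1955 → Apr 2, 1955: 31 days (March has 31).
Apr 2, 1955 → Apr 20, 1955: 18 days.
Total: 991 days.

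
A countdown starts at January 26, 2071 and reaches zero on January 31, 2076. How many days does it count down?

1831

Jan 26, 2071 → Jan 26, 2072: 365 days.
Jan 26, 2072 → Jan 26, 2073: 366 days (Feb 29, 2072 is in that span).
Jan 26, 2073 → Jan 26, 2074: 365 days.
Jan 26, 2074 → Jan 26, 2075: 365 days.
Jan 26, 2075 → Feb 26, 2075: 31 days (January has 31).
Feb 26, 2075 → Mar 26, 2075: 28 days (February has 28).
Mar 26, 2075 → Apr 26, 2075: 31 days (March has 31).
Apr 26, 2075 → May 26, 2075: 30 days (April has 30).
May 26, 2075 → Jun 26, 2075: 31 days (May has 31).
Jun 26, 2075 → Jul 26, 2075: 30 days (June has 30).
Jul 26, 2075 → Aug 26, 2075: 31 days (July has 31).
Aug 26, 2075 → Sep 26, 2075: 31 days (August has 31).
Sep 26, 2075 → Oct 26, 2075: 30 days (September has 30).
Oct 26, 2075 → Nov 26, 2075: 31 days (October has 31).
Nov 26, 2075 → Dec 26, 2075: 30 days (November has 30).
Dec 26, 2075 → Jan 26, 2076: 31 days (December has 31).
Jan 26, 2076 → Jan 31, 2076: 5 days.
Total: 1831 days.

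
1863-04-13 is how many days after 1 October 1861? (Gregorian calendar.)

Oct 1, 1861 → Oct 1, 1862: 365 days.
Oct 1, 1862 → Nov 1, 1862: 31 days (October has 31).
Nov 1, 1862 → Dec 1, 1862: 30 days (November has 30).
Dec 1, 1862 → Jan 1, 1863: 31 days (December has 31).
Jan 1, 1863 → Feb 1, 1863: 31 days (January has 31).
Feb 1, 1863 → Mar 1, 1863: 28 days (February has 28).
Mar 1, 1863 → Apr 1, 1863: 31 days (March has 31).
Apr 1, 1863 → Apr 13, 1863: 12 days.
Total: 559 days.

559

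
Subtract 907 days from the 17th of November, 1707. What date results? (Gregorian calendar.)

May 24, 1705

−365 (one year) → Nov 17, 1706 (542 left).
−365 (one year) → Nov 17, 1705 (177 left).
−17 → Oct 31, 1705 (end of Oct, 31 days; 160 left).
−31 → Sep 30, 1705 (end of Sep, 30 days; 129 left).
−30 → Aug 31, 1705 (end of Aug, 31 days; 99 left).
−31 → Jul 31, 1705 (end of Jul, 31 days; 68 left).
−31 → Jun 30, 1705 (end of Jun, 30 days; 37 left).
−30 → May 31, 1705 (end of May, 31 days; 7 left).
−7 → May 24, 1705.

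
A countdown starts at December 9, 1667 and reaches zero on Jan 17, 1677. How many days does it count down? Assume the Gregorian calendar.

3327

Dec 9, 1667 → Dec 9, 1668: 366 days (Feb 29, 1668 is in that span).
Dec 9, 1668 → Dec 9, 1669: 365 days.
Dec 9, 1669 → Dec 9, 1670: 365 days.
Dec 9, 1670 → Dec 9, 1671: 365 days.
Dec 9, 1671 → Dec 9, 1672: 366 days (Feb 29, 1672 is in that span).
Dec 9, 1672 → Dec 9, 1673: 365 days.
Dec 9, 1673 → Dec 9, 1674: 365 days.
Dec 9, 1674 → Dec 9, 1675: 365 days.
Dec 9, 1675 → Dec 9, 1676: 366 days (Feb 29, 1676 is in that span).
Dec 9, 1676 → Jan 9, 1677: 31 days (December has 31).
Jan 9, 1677 → Jan 17, 1677: 8 days.
Total: 3327 days.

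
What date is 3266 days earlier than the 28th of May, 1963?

June 18, 1954

−365 (one year) → May 28, 1962 (2901 left).
−365 (one year) → May 28, 1961 (2536 left).
−365 (one year) → May 28, 1960 (2171 left).
−366 (one year; includes Feb 29, 1960) → May 28, 1959 (1805 left).
−365 (one year) → May 28, 1958 (1440 left).
−365 (one year) → May 28, 1957 (1075 left).
−365 (one year) → May 28, 1956 (710 left).
−366 (one year; includes Feb 29, 1956) → May 28, 1955 (344 left).
−28 → Apr 30, 1955 (end of Apr, 30 days; 316 left).
−30 → Mar 31, 1955 (end of Mar, 31 days; 286 left).
−31 → Feb 28, 1955 (end of Feb, 28 days; 255 left).
−28 → Jan 31, 1955 (end of Jan, 31 days; 227 left).
−31 → Dec 31, 1954 (end of Dec, 31 days; 196 left).
−31 → Nov 30, 1954 (end of Nov, 30 days; 165 left).
−30 → Oct 31, 1954 (end of Oct, 31 days; 135 left).
−31 → Sep 30, 1954 (end of Sep, 30 days; 104 left).
−30 → Aug 31, 1954 (end of Aug, 31 days; 74 left).
−31 → Jul 31, 1954 (end of Jul, 31 days; 43 left).
−31 → Jun 30, 1954 (end of Jun, 30 days; 12 left).
−12 → Jun 18, 1954.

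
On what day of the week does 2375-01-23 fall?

Doomsday rule: the anchor day for the 2300s is Wednesday. For year 75: 75÷12 = 6 r 3, and 3÷4 = 0, so 6+3+0 = 9.
Wednesday + 9 ≡ Friday — that's 2375's doomsday.
In January the doomsday date is Jan 3 (2375 is not a leap year).
Jan 23 is 20 days after Jan 3; 20 mod 7 = 6, so Friday + 6 = Thursday.

Thursday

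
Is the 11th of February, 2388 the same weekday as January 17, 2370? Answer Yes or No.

No

From Jan 17, 2370 to Feb 11, 2388 is 6599 days.
6599 mod 7 = 5, so they are different weekdays.
(Jan 17, 2370 is a Saturday; Feb 11, 2388 is a Thursday.)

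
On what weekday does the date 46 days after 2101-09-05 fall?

Sep 5, 2101 is a Monday.
46 mod 7 = 4, so 46 days after a Monday is Monday + 4 = Friday.

Friday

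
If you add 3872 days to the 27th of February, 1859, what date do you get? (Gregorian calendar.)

October 4, 1869

+365 (one year) → Feb 27, 1860 (3507 left).
+366 (one year; includes Feb 29, 1860) → Feb 27, 1861 (3141 left).
+365 (one year) → Feb 27, 1862 (2776 left).
+365 (one year) → Feb 27, 1863 (2411 left).
+365 (one year) → Feb 27, 1864 (2046 left).
+366 (one year; includes Feb 29, 1864) → Feb 27, 1865 (1680 left).
+365 (one year) → Feb 27, 1866 (1315 left).
+365 (one year) → Feb 27, 1867 (950 left).
+365 (one year) → Feb 27, 1868 (585 left).
+366 (one year; includes Feb 29, 1868) → Feb 27, 1869 (219 left).
Feb has 28 days: +2 → Mar 1, 1869 (217 left).
Mar has 31 days: +31 → Apr 1, 1869 (186 left).
Apr has 30 days: +30 → May 1, 1869 (156 left).
May has 31 days: +31 → Jun 1, 1869 (125 left).
Jun has 30 days: +30 → Jul 1, 1869 (95 left).
Jul has 31 days: +31 → Aug 1, 1869 (64 left).
Aug has 31 days: +31 → Sep 1, 1869 (33 left).
Sep has 30 days: +30 → Oct 1, 1869 (3 left).
+3 → Oct 4, 1869.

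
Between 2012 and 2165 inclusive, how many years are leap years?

Multiples of 4 in [2012,2165]: 39.
Of those, multiples of 100: 1 (not leap unless ÷400).
Multiples of 400: 0.
Leap years = 39 − 1 + 0 = 38.

38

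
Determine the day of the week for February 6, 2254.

Monday

Doomsday rule: the anchor day for the 2200s is Friday. For year 54: 54÷12 = 4 r 6, and 6÷4 = 1, so 4+6+1 = 11.
Friday + 11 ≡ Tuesday — that's 2254's doomsday.
In February the doomsday date is Feb 28 (2254 is not a leap year).
Feb 6 is 22 days before Feb 28; 22 mod 7 = 1, so Tuesday − 1 = Monday.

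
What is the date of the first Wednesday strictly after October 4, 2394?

October 5, 2394

Oct 4, 2394 is a Tuesday.
From Tuesday to the next Wednesday is 1 day.
Oct 4, 2394 + 1 = Oct 5, 2394.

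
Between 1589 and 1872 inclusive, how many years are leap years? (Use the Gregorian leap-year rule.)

Multiples of 4 in [1589,1872]: 71.
Of those, multiples of 100: 3 (not leap unless ÷400).
Multiples of 400: 1.
Leap years = 71 − 3 + 1 = 69.

69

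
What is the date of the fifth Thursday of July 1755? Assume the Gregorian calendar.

July 1, 1755 is a Tuesday.
The first Thursday is therefore July 3 (2 days later).
The fifth Thursday is 3 + 4×7 = July 31.

July 31, 1755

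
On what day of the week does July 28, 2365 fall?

Wednesday

Doomsday rule: the anchor day for the 2300s is Wednesday. For year 65: 65÷12 = 5 r 5, and 5÷4 = 1, so 5+5+1 = 11.
Wednesday + 11 ≡ Sunday — that's 2365's doomsday.
In July the doomsday date is Jul 11.
Jul 28 is 17 days after Jul 11; 17 mod 7 = 3, so Sunday + 3 = Wednesday.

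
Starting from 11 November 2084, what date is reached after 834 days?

February 23, 2087

+365 (one year) → Nov 11, 2085 (469 left).
+365 (one year) → Nov 11, 2086 (104 left).
Nov has 30 days: +20 → Dec 1, 2086 (84 left).
Dec has 31 days: +31 → Jan 1, 2087 (53 left).
Jan has 31 days: +31 → Feb 1, 2087 (22 left).
+22 → Feb 23, 2087.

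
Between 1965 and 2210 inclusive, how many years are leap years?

Multiples of 4 in [1965,2210]: 61.
Of those, multiples of 100: 3 (not leap unless ÷400).
Multiples of 400: 1.
Leap years = 61 − 3 + 1 = 59.

59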